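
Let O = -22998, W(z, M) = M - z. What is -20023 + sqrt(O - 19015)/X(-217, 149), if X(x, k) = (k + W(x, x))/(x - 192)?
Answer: -20023 - 409*I*sqrt(42013)/149 ≈ -20023.0 - 562.64*I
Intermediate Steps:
X(x, k) = k/(-192 + x) (X(x, k) = (k + (x - x))/(x - 192) = (k + 0)/(-192 + x) = k/(-192 + x))
-20023 + sqrt(O - 19015)/X(-217, 149) = -20023 + sqrt(-22998 - 19015)/((149/(-192 - 217))) = -20023 + sqrt(-42013)/((149/(-409))) = -20023 + (I*sqrt(42013))/((149*(-1/409))) = -20023 + (I*sqrt(42013))/(-149/409) = -20023 + (I*sqrt(42013))*(-409/149) = -20023 - 409*I*sqrt(42013)/149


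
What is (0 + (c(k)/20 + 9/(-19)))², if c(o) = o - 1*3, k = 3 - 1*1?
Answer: 39601/144400 ≈ 0.27425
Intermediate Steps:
k = 2 (k = 3 - 1 = 2)
c(o) = -3 + o (c(o) = o - 3 = -3 + o)
(0 + (c(k)/20 + 9/(-19)))² = (0 + ((-3 + 2)/20 + 9/(-19)))² = (0 + (-1*1/20 + 9*(-1/19)))² = (0 + (-1/20 - 9/19))² = (0 - 199/380)² = (-199/380)² = 39601/144400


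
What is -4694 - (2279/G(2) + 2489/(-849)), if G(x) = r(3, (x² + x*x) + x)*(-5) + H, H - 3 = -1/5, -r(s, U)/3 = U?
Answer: -3052470143/648636 ≈ -4706.0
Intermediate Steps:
r(s, U) = -3*U
H = 14/5 (H = 3 - 1/5 = 3 - 1*⅕ = 3 - ⅕ = 14/5 ≈ 2.8000)
G(x) = 14/5 + 15*x + 30*x² (G(x) = -3*((x² + x*x) + x)*(-5) + 14/5 = -3*((x² + x²) + x)*(-5) + 14/5 = -3*(2*x² + x)*(-5) + 14/5 = -3*(x + 2*x²)*(-5) + 14/5 = (-6*x² - 3*x)*(-5) + 14/5 = (15*x + 30*x²) + 14/5 = 14/5 + 15*x + 30*x²)
-4694 - (2279/G(2) + 2489/(-849)) = -4694 - (2279/(14/5 + 15*2*(1 + 2*2)) + 2489/(-849)) = -4694 - (2279/(14/5 + 15*2*(1 + 4)) + 2489*(-1/849)) = -4694 - (2279/(14/5 + 15*2*5) - 2489/849) = -4694 - (2279/(14/5 + 150) - 2489/849) = -4694 - (2279/(764/5) - 2489/849) = -4694 - (2279*(5/764) - 2489/849) = -4694 - (11395/764 - 2489/849) = -4694 - 1*7772759/648636 = -4694 - 7772759/648636 = -3052470143/648636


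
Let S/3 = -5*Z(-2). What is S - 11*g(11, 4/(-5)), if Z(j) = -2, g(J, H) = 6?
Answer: -36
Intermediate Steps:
S = 30 (S = 3*(-5*(-2)) = 3*10 = 30)
S - 11*g(11, 4/(-5)) = 30 - 11*6 = 30 - 66 = -36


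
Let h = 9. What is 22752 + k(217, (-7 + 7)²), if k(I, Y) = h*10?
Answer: 22842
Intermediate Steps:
k(I, Y) = 90 (k(I, Y) = 9*10 = 90)
22752 + k(217, (-7 + 7)²) = 22752 + 90 = 22842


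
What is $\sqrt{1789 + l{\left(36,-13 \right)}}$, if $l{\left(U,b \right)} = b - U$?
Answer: $2 \sqrt{435} \approx 41.713$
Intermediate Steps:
$\sqrt{1789 + l{\left(36,-13 \right)}} = \sqrt{1789 - 49} = \sqrt{1740} = 2 \sqrt{435}$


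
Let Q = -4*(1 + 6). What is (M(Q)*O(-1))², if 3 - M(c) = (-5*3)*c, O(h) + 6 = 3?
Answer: 1565001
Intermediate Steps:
O(h) = -3 (O(h) = -6 + 3 = -3)
Q = -28 (Q = -4*7 = -28)
M(c) = 3 + 15*c (M(c) = 3 - (-5*3)*c = 3 - (-15)*c = 3 + 15*c)
(M(Q)*O(-1))² = ((3 + 15*(-28))*(-3))² = ((3 - 420)*(-3))² = (-417*(-3))² = 1251² = 1565001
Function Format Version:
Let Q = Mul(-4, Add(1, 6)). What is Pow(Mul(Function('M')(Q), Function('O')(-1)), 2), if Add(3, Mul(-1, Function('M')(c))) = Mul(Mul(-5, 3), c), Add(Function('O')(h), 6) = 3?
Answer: 1565001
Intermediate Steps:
Function('O')(h) = -3 (Function('O')(h) = Add(-6, 3) = -3)
Q = -28 (Q = Mul(-4, 7) = -28)
Function('M')(c) = Add(3, Mul(15, c)) (Function('M')(c) = Add(3, Mul(-1, Mul(Mul(-5, 3), c))) = Add(3, Mul(-1, Mul(-15, c))) = Add(3, Mul(15, c)))
Pow(Mul(Function('M')(Q), Function('O')(-1)), 2) = Pow(Mul(Add(3, Mul(15, -28)), -3), 2) = Pow(Mul(Add(3, -420), -3), 2) = Pow(Mul(-417, -3), 2) = Pow(1251, 2) = 1565001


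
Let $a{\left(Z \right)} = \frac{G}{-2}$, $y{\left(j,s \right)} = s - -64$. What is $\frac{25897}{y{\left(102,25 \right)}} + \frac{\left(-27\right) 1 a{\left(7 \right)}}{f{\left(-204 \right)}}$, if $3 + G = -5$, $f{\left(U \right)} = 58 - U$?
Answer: $\frac{3387701}{11659} \approx 290.57$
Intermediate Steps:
$y{\left(j,s \right)} = 64 + s$ ($y{\left(j,s \right)} = s + 64 = 64 + s$)
$G = -8$ ($G = -3 - 5 = -8$)
$a{\left(Z \right)} = 4$ ($a{\left(Z \right)} = - \frac{8}{-2} = \left(-8\right) \left(- \frac{1}{2}\right) = 4$)
$\frac{25897}{y{\left(102,25 \right)}} + \frac{\left(-27\right) 1 a{\left(7 \right)}}{f{\left(-204 \right)}} = \frac{25897}{64 + 25} + \frac{\left(-27\right) 1 \cdot 4}{58 - -204} = \frac{25897}{89} + \frac{\left(-27\right) 4}{58 + 204} = 25897 \cdot \frac{1}{89} - \frac{108}{262} = \frac{25897}{89} - \frac{54}{131} = \frac{3387701}{11659}$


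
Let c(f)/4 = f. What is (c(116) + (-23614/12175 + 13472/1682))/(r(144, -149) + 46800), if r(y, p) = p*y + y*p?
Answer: 2406564313/19904956200 ≈ 0.12090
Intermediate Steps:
c(f) = 4*f
r(y, p) = 2*p*y (r(y, p) = p*y + p*y = 2*p*y)
(c(116) + (-23614/12175 + 13472/1682))/(r(144, -149) + 46800) = (4*116 + (-23614/12175 + 13472/1682))/(2*(-149)*144 + 46800) = (464 + (-23614*1/12175 + 13472*(1/1682)))/(-42912 + 46800) = (464 + (-23614/12175 + 6736/841))/3888 = (464 + 62151426/10239175)*(1/3888) = (4813128626/10239175)*(1/3888) = 2406564313/19904956200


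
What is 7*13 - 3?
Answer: 88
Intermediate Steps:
7*13 - 3 = 91 - 3 = 88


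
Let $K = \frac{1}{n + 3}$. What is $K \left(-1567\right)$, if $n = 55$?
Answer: $- \frac{1567}{58} \approx -27.017$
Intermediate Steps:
$K = \frac{1}{58}$ ($K = \frac{1}{55 + 3} = \frac{1}{58} \approx 0.017241$)
$K \left(-1567\right) = \frac{1}{58} \left(-1567\right) = - \frac{1567}{58}$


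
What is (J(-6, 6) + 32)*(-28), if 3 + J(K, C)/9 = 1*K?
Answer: 1372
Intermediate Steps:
J(K, C) = -27 + 9*K (J(K, C) = -27 + 9*(1*K) = -27 + 9*K)
(J(-6, 6) + 32)*(-28) = ((-27 + 9*(-6)) + 32)*(-28) = ((-27 - 54) + 32)*(-28) = (-81 + 32)*(-28) = -49*(-28) = 1372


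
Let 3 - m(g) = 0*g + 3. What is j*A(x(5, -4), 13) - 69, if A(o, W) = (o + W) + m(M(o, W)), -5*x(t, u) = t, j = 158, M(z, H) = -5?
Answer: 1827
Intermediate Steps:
x(t, u) = -t/5
m(g) = 0 (m(g) = 3 - (0*g + 3) = 3 - (0 + 3) = 3 - 1*3 = 3 - 3 = 0)
A(o, W) = W + o (A(o, W) = (o + W) + 0 = (W + o) + 0 = W + o)
j*A(x(5, -4), 13) - 69 = 158*(13 - ⅕*5) - 69 = 158*(13 - 1) - 69 = 158*12 - 69 = 1896 - 69 = 1827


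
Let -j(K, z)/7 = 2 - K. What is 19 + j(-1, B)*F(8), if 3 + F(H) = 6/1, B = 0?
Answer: -44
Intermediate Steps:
j(K, z) = -14 + 7*K (j(K, z) = -7*(2 - K) = -14 + 7*K)
F(H) = 3 (F(H) = -3 + 6/1 = -3 + 6*1 = -3 + 6 = 3)
19 + j(-1, B)*F(8) = 19 + (-14 + 7*(-1))*3 = 19 + (-14 - 7)*3 = 19 - 21*3 = 19 - 63 = -44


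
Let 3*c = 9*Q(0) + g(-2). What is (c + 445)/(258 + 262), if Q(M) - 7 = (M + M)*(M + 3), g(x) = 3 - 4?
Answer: 1397/1560 ≈ 0.89551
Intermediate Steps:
g(x) = -1
Q(M) = 7 + 2*M*(3 + M) (Q(M) = 7 + (M + M)*(M + 3) = 7 + (2*M)*(3 + M) = 7 + 2*M*(3 + M))
c = 62/3 (c = (9*(7 + 2*0² + 6*0) - 1)/3 = (9*(7 + 2*0 + 0) - 1)/3 = (9*(7 + 0 + 0) - 1)/3 = (9*7 - 1)/3 = (63 - 1)/3 = (⅓)*62 = 62/3 ≈ 20.667)
(c + 445)/(258 + 262) = (62/3 + 445)/(258 + 262) = (1397/3)/520 = (1397/3)*(1/520) = 1397/1560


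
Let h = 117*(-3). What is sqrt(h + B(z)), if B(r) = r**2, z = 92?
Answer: sqrt(8113) ≈ 90.072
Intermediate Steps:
h = -351
sqrt(h + B(z)) = sqrt(-351 + 92**2) = sqrt(-351 + 8464) = sqrt(8113)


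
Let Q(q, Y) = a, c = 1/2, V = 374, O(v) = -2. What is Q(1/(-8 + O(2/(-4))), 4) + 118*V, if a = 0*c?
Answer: 44132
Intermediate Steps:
c = ½ (c = 1*(½) = ½ ≈ 0.50000)
a = 0 (a = 0*(½) = 0)
Q(q, Y) = 0
Q(1/(-8 + O(2/(-4))), 4) + 118*V = 0 + 118*374 = 0 + 44132 = 44132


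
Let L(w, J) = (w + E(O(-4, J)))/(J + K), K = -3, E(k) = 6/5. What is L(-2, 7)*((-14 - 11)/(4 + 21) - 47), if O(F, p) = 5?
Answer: 48/5 ≈ 9.6000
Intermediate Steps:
E(k) = 6/5 (E(k) = 6*(1/5) = 6/5)
L(w, J) = (6/5 + w)/(-3 + J) (L(w, J) = (w + 6/5)/(J - 3) = (6/5 + w)/(-3 + J))
L(-2, 7)*((-14 - 11)/(4 + 21) - 47) = ((6/5 - 2)/(-3 + 7))*((-14 - 11)/(4 + 21) - 47) = (-4/5/4)*(-25/25 - 47) = ((1/4)*(-4/5))*(-25*1/25 - 47) = -(-1 - 47)/5 = -1/5*(-48) = 48/5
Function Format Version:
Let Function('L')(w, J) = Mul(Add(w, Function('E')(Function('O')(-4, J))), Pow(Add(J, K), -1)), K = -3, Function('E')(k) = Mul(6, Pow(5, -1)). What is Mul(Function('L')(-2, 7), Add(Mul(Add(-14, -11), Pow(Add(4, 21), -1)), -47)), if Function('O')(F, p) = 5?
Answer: Rational(48, 5) ≈ 9.6000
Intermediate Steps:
Function('E')(k) = Rational(6, 5) (Function('E')(k) = Mul(6, Rational(1, 5)) = Rational(6, 5))
Function('L')(w, J) = Mul(Pow(Add(-3, J), -1), Add(Rational(6, 5), w)) (Function('L')(w, J) = Mul(Add(w, Rational(6, 5)), Pow(Add(J, -3), -1)) = Mul(Add(Rational(6, 5), w), Pow(Add(-3, J), -1)) = Mul(Pow(Add(-3, J), -1), Add(Rational(6, 5), w)))
Mul(Function('L')(-2, 7), Add(Mul(Add(-14, -11), Pow(Add(4, 21), -1)), -47)) = Mul(Mul(Pow(Add(-3, 7), -1), Add(Rational(6, 5), -2)), Add(Mul(Add(-14, -11), Pow(Add(4, 21), -1)), -47)) = Mul(Mul(Pow(4, -1), Rational(-4, 5)), Add(Mul(-25, Pow(25, -1)), -47)) = Mul(Mul(Rational(1, 4), Rational(-4, 5)), Add(Mul(-25, Rational(1, 25)), -47)) = Mul(Rational(-1, 5), Add(-1, -47)) = Mul(Rational(-1, 5), -48) = Rational(48, 5)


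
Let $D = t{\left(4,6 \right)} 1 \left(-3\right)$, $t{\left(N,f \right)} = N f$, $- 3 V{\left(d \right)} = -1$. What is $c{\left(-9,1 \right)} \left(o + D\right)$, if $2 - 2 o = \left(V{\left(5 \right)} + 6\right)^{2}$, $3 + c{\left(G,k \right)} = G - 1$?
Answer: $\frac{21307}{18} \approx 1183.7$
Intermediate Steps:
$c{\left(G,k \right)} = -4 + G$ ($c{\left(G,k \right)} = -3 + \left(G - 1\right) = -3 + \left(-1 + G\right) = -4 + G$)
$V{\left(d \right)} = \frac{1}{3}$ ($V{\left(d \right)} = \left(- \frac{1}{3}\right) \left(-1\right) = \frac{1}{3}$)
$o = - \frac{343}{18}$ ($o = 1 - \frac{\left(\frac{1}{3} + 6\right)^{2}}{2} = 1 - \frac{\left(\frac{19}{3}\right)^{2}}{2} = 1 - \frac{361}{18} = - \frac{343}{18} \approx -19.056$)
$D = -72$ ($D = 4 \cdot 6 \cdot 1 \left(-3\right) = 24 \cdot 1 \left(-3\right) = 24 \left(-3\right) = -72$)
$c{\left(-9,1 \right)} \left(o + D\right) = \left(-4 - 9\right) \left(- \frac{343}{18} - 72\right) = \left(-13\right) \left(- \frac{1639}{18}\right) = \frac{21307}{18}$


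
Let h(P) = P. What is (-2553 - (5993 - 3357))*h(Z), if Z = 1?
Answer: -5189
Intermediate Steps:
(-2553 - (5993 - 3357))*h(Z) = (-2553 - (5993 - 3357))*1 = (-2553 - 1*2636)*1 = (-2553 - 2636)*1 = -5189*1 = -5189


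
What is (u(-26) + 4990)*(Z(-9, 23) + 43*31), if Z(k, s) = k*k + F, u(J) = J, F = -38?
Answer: 6830464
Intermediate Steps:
Z(k, s) = -38 + k² (Z(k, s) = k*k - 38 = k² - 38 = -38 + k²)
(u(-26) + 4990)*(Z(-9, 23) + 43*31) = (-26 + 4990)*((-38 + (-9)²) + 43*31) = 4964*((-38 + 81) + 1333) = 4964*(43 + 1333) = 4964*1376 = 6830464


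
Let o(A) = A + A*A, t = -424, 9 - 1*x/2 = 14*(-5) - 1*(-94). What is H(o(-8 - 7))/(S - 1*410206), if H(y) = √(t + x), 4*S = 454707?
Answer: -4*I*√454/1186117 ≈ -7.1856e-5*I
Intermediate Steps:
S = 454707/4 (S = (¼)*454707 = 454707/4 ≈ 1.1368e+5)
x = -30 (x = 18 - 2*(14*(-5) - 1*(-94)) = 18 - 2*(-70 + 94) = 18 - 2*24 = 18 - 48 = -30)
o(A) = A + A²
H(y) = I*√454 (H(y) = √(-424 - 30) = √(-454) = I*√454)
H(o(-8 - 7))/(S - 1*410206) = (I*√454)/(454707/4 - 1*410206) = (I*√454)/(454707/4 - 410206) = (I*√454)/(-1186117/4) = (I*√454)*(-4/1186117) = -4*I*√454/1186117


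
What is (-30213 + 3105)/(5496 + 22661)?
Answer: -27108/28157 ≈ -0.96274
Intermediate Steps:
(-30213 + 3105)/(5496 + 22661) = -27108/28157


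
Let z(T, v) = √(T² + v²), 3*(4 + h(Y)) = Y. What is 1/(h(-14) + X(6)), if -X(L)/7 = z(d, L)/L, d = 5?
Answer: 104/95 - 14*√61/95 ≈ -0.056247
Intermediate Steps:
h(Y) = -4 + Y/3
X(L) = -7*√(25 + L²)/L (X(L) = -7*√(5² + L²)/L = -7*√(25 + L²)/L)
1/(h(-14) + X(6)) = 1/((-4 + (⅓)*(-14)) - 7*√(25 + 6²)/6) = 1/((-4 - 14/3) - 7*⅙*√(25 + 36)) = 1/(-26/3 - 7*⅙*√61) = 1/(-26/3 - 7*√61/6)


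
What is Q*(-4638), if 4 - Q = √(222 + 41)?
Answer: -18552 + 4638*√263 ≈ 56664.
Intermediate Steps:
Q = 4 - √263 (Q = 4 - √(222 + 41) = 4 - √263 ≈ -12.217)
Q*(-4638) = (4 - √263)*(-4638) = -18552 + 4638*√263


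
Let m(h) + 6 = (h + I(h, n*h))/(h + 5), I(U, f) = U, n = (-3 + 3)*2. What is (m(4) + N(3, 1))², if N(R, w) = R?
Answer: 361/81 ≈ 4.4568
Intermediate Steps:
n = 0 (n = 0*2 = 0)
m(h) = -6 + 2*h/(5 + h) (m(h) = -6 + (h + h)/(h + 5) = -6 + (2*h)/(5 + h) = -6 + 2*h/(5 + h))
(m(4) + N(3, 1))² = (2*(-15 - 2*4)/(5 + 4) + 3)² = (2*(-15 - 8)/9 + 3)² = (2*(⅑)*(-23) + 3)² = (-46/9 + 3)² = (-19/9)² = 361/81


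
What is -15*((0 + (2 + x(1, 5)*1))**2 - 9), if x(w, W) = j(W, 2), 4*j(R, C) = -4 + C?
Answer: 405/4 ≈ 101.25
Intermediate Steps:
j(R, C) = -1 + C/4 (j(R, C) = (-4 + C)/4 = -1 + C/4)
x(w, W) = -1/2 (x(w, W) = -1 + (1/4)*2 = -1 + 1/2 = -1/2)
-15*((0 + (2 + x(1, 5)*1))**2 - 9) = -15*((0 + (2 - 1/2*1))**2 - 9) = -15*((0 + (2 - 1/2))**2 - 9) = -15*((0 + 3/2)**2 - 9) = -15*((3/2)**2 - 9) = -15*(9/4 - 9) = -15*(-27/4) = 405/4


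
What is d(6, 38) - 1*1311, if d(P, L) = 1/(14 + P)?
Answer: -26219/20 ≈ -1310.9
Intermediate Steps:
d(6, 38) - 1*1311 = 1/(14 + 6) - 1*1311 = 1/20 - 1311 = -26219/20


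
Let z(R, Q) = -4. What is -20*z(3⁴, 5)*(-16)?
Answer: -1280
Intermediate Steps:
-20*z(3⁴, 5)*(-16) = -20*(-4)*(-16) = 80*(-16) = -1280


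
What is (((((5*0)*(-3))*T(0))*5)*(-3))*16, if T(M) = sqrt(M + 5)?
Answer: 0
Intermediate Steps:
T(M) = sqrt(5 + M)
(((((5*0)*(-3))*T(0))*5)*(-3))*16 = (((((5*0)*(-3))*sqrt(5 + 0))*5)*(-3))*16 = ((((0*(-3))*sqrt(5))*5)*(-3))*16 = (((0*sqrt(5))*5)*(-3))*16 = ((0*5)*(-3))*16 = (0*(-3))*16 = 0*16 = 0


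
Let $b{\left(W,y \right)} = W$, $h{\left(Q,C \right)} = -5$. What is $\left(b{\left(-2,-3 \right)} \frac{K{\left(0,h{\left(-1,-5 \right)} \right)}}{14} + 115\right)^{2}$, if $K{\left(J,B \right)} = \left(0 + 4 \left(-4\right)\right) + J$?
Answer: $\frac{674041}{49} \approx 13756.0$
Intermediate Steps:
$K{\left(J,B \right)} = -16 + J$ ($K{\left(J,B \right)} = \left(0 - 16\right) + J = -16 + J$)
$\left(b{\left(-2,-3 \right)} \frac{K{\left(0,h{\left(-1,-5 \right)} \right)}}{14} + 115\right)^{2} = \left(- 2 \frac{-16 + 0}{14} + 115\right)^{2} = \left(- 2 \left(\left(-16\right) \frac{1}{14}\right) + 115\right)^{2} = \left(\left(-2\right) \left(- \frac{8}{7}\right) + 115\right)^{2} = \left(\frac{16}{7} + 115\right)^{2} = \left(\frac{821}{7}\right)^{2} = \frac{674041}{49}$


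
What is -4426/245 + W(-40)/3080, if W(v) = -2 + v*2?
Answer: -195031/10780 ≈ -18.092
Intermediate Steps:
W(v) = -2 + 2*v
-4426/245 + W(-40)/3080 = -4426/245 + (-2 + 2*(-40))/3080 = -4426*1/245 + (-2 - 80)*(1/3080) = -4426/245 - 82*1/3080 = -4426/245 - 41/1540 = -195031/10780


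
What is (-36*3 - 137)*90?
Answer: -22050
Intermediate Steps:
(-36*3 - 137)*90 = (-108 - 137)*90 = -245*90 = -22050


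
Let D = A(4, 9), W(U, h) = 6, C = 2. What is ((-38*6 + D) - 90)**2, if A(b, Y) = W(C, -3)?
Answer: 97344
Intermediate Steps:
A(b, Y) = 6
D = 6
((-38*6 + D) - 90)**2 = ((-38*6 + 6) - 90)**2 = ((-228 + 6) - 90)**2 = (-222 - 90)**2 = (-312)**2 = 97344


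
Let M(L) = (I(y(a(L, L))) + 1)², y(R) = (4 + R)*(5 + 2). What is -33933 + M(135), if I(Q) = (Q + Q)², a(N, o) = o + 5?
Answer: 16518184928116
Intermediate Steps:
a(N, o) = 5 + o
y(R) = 28 + 7*R (y(R) = (4 + R)*7 = 28 + 7*R)
I(Q) = 4*Q² (I(Q) = (2*Q)² = 4*Q²)
M(L) = (1 + 4*(63 + 7*L)²)² (M(L) = (4*(28 + 7*(5 + L))² + 1)² = (4*(28 + (35 + 7*L))² + 1)² = (4*(63 + 7*L)² + 1)² = (1 + 4*(63 + 7*L)²)²)
-33933 + M(135) = -33933 + (1 + 196*(9 + 135)²)² = -33933 + (1 + 196*144²)² = -33933 + (1 + 196*20736)² = -33933 + (1 + 4064256)² = -33933 + 4064257² = -33933 + 16518184962049 = 16518184928116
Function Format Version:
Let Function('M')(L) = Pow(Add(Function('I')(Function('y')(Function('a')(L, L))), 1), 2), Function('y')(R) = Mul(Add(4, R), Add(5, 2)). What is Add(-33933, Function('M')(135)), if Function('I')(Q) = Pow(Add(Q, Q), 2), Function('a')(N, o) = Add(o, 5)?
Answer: 16518184928116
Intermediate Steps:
Function('a')(N, o) = Add(5, o)
Function('y')(R) = Add(28, Mul(7, R)) (Function('y')(R) = Mul(Add(4, R), 7) = Add(28, Mul(7, R)))
Function('I')(Q) = Mul(4, Pow(Q, 2)) (Function('I')(Q) = Pow(Mul(2, Q), 2) = Mul(4, Pow(Q, 2)))
Function('M')(L) = Pow(Add(1, Mul(4, Pow(Add(63, Mul(7, L)), 2))), 2) (Function('M')(L) = Pow(Add(Mul(4, Pow(Add(28, Mul(7, Add(5, L))), 2)), 1), 2) = Pow(Add(Mul(4, Pow(Add(28, Add(35, Mul(7, L))), 2)), 1), 2) = Pow(Add(Mul(4, Pow(Add(63, Mul(7, L)), 2)), 1), 2) = Pow(Add(1, Mul(4, Pow(Add(63, Mul(7, L)), 2))), 2))
Add(-33933, Function('M')(135)) = Add(-33933, Pow(Add(1, Mul(196, Pow(Add(9, 135), 2))), 2)) = Add(-33933, Pow(Add(1, Mul(196, Pow(144, 2))), 2)) = Add(-33933, Pow(Add(1, Mul(196, 20736)), 2)) = Add(-33933, Pow(Add(1, 4064256), 2)) = Add(-33933, Pow(4064257, 2)) = Add(-33933, 16518184962049) = 16518184928116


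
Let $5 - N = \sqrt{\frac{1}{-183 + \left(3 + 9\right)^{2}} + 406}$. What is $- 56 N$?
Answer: $-280 + \frac{56 \sqrt{617487}}{39} \approx 848.33$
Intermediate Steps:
$N = 5 - \frac{\sqrt{617487}}{39}$ ($N = 5 - \sqrt{\frac{1}{-183 + \left(3 + 9\right)^{2}} + 406} = 5 - \sqrt{\frac{1}{-183 + 12^{2}} + 406} = 5 - \sqrt{\frac{1}{-183 + 144} + 406} = 5 - \sqrt{\frac{1}{-39} + 406} = 5 - \sqrt{- \frac{1}{39} + 406} = 5 - \sqrt{\frac{15833}{39}} = 5 - \frac{\sqrt{617487}}{39} \approx -15.149$)
$- 56 N = - 56 \left(5 - \frac{\sqrt{617487}}{39}\right) = -280 + \frac{56 \sqrt{617487}}{39}$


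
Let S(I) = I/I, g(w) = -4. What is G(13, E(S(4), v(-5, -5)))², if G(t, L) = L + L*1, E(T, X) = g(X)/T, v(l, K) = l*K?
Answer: 64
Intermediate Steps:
v(l, K) = K*l
S(I) = 1
E(T, X) = -4/T
G(t, L) = 2*L (G(t, L) = L + L = 2*L)
G(13, E(S(4), v(-5, -5)))² = (2*(-4/1))² = (2*(-4*1))² = (2*(-4))² = (-8)² = 64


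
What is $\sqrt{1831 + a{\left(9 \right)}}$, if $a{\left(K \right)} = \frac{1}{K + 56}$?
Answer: $\frac{6 \sqrt{214890}}{65} \approx 42.79$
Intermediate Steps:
$a{\left(K \right)} = \frac{1}{56 + K}$
$\sqrt{1831 + a{\left(9 \right)}} = \sqrt{1831 + \frac{1}{56 + 9}} = \sqrt{1831 + \frac{1}{65}} = \sqrt{\frac{119016}{65}} = \frac{6 \sqrt{214890}}{65}$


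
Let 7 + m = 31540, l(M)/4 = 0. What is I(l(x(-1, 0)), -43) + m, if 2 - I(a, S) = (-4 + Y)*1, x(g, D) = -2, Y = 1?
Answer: 31538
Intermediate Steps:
l(M) = 0 (l(M) = 4*0 = 0)
m = 31533 (m = -7 + 31540 = 31533)
I(a, S) = 5 (I(a, S) = 2 - (-4 + 1) = 2 - (-3) = 2 - 1*(-3) = 2 + 3 = 5)
I(l(x(-1, 0)), -43) + m = 5 + 31533 = 31538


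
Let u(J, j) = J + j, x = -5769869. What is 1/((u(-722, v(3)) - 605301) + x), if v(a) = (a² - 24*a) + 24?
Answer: -1/6375931 ≈ -1.5684e-7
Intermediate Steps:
v(a) = 24 + a² - 24*a
1/((u(-722, v(3)) - 605301) + x) = 1/(((-722 + (24 + 3² - 24*3)) - 605301) - 5769869) = 1/(((-722 + (24 + 9 - 72)) - 605301) - 5769869) = 1/(((-722 - 39) - 605301) - 5769869) = 1/((-761 - 605301) - 5769869) = 1/(-606062 - 5769869) = 1/(-6375931) = -1/6375931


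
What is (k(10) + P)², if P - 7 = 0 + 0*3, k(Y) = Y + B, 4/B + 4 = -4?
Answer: 1089/4 ≈ 272.25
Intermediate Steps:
B = -½ (B = 4/(-4 - 4) = 4/(-8) = 4*(-⅛) = -½ ≈ -0.50000)
k(Y) = -½ + Y (k(Y) = Y - ½ = -½ + Y)
P = 7 (P = 7 + (0 + 0*3) = 7 + (0 + 0) = 7 + 0 = 7)
(k(10) + P)² = ((-½ + 10) + 7)² = (19/2 + 7)² = (33/2)² = 1089/4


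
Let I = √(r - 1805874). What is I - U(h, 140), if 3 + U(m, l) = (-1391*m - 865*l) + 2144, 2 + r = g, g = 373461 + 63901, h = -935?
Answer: -1181626 + I*√1368514 ≈ -1.1816e+6 + 1169.8*I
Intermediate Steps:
g = 437362
r = 437360 (r = -2 + 437362 = 437360)
U(m, l) = 2141 - 1391*m - 865*l (U(m, l) = -3 + ((-1391*m - 865*l) + 2144) = -3 + (2144 - 1391*m - 865*l) = 2141 - 1391*m - 865*l)
I = I*√1368514 (I = √(437360 - 1805874) = √(-1368514) = I*√1368514 ≈ 1169.8*I)
I - U(h, 140) = I*√1368514 - (2141 - 1391*(-935) - 865*140) = I*√1368514 - (2141 + 1300585 - 121100) = I*√1368514 - 1*1181626 = I*√1368514 - 1181626 = -1181626 + I*√1368514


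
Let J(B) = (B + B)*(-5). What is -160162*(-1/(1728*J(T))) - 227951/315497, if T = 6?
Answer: -37082295097/16355364480 ≈ -2.2673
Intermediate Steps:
J(B) = -10*B (J(B) = (2*B)*(-5) = -10*B)
-160162*(-1/(1728*J(T))) - 227951/315497 = -160162/(-10*6*(-1728)) - 227951/315497 = -160162/((-60*(-1728))) - 227951*1/315497 = -160162/103680 - 227951/315497 = -160162*1/103680 - 227951/315497 = -80081/51840 - 227951/315497 = -37082295097/16355364480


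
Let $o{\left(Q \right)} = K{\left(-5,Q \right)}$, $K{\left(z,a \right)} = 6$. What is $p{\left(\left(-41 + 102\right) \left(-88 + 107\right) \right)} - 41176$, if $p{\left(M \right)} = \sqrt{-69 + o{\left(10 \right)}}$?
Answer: $-41176 + 3 i \sqrt{7} \approx -41176.0 + 7.9373 i$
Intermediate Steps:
$o{\left(Q \right)} = 6$
$p{\left(M \right)} = 3 i \sqrt{7}$ ($p{\left(M \right)} = \sqrt{-69 + 6} = \sqrt{-63} = 3 i \sqrt{7}$)
$p{\left(\left(-41 + 102\right) \left(-88 + 107\right) \right)} - 41176 = 3 i \sqrt{7} - 41176 = -41176 + 3 i \sqrt{7}$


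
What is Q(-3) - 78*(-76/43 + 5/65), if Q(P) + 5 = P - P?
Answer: 5455/43 ≈ 126.86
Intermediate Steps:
Q(P) = -5 (Q(P) = -5 + (P - P) = -5 + 0 = -5)
Q(-3) - 78*(-76/43 + 5/65) = -5 - 78*(-76/43 + 5/65) = -5 - 78*(-76*1/43 + 5*(1/65)) = -5 - 78*(-76/43 + 1/13) = -5 - 78*(-945/559) = -5 + 5670/43 = 5455/43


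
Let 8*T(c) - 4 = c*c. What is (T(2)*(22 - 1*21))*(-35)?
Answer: -35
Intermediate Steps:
T(c) = 1/2 + c**2/8 (T(c) = 1/2 + (c*c)/8 = 1/2 + c**2/8)
(T(2)*(22 - 1*21))*(-35) = ((1/2 + (1/8)*2**2)*(22 - 1*21))*(-35) = ((1/2 + (1/8)*4)*(22 - 21))*(-35) = ((1/2 + 1/2)*1)*(-35) = (1*1)*(-35) = 1*(-35) = -35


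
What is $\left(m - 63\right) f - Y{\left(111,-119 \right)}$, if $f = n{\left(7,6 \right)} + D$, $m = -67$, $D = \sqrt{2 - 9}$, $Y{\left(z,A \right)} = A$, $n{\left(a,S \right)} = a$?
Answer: $-791 - 130 i \sqrt{7} \approx -791.0 - 343.95 i$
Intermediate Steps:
$D = i \sqrt{7}$ ($D = \sqrt{-7} = i \sqrt{7} \approx 2.6458 i$)
$f = 7 + i \sqrt{7} \approx 7.0 + 2.6458 i$
$\left(m - 63\right) f - Y{\left(111,-119 \right)} = \left(-67 - 63\right) \left(7 + i \sqrt{7}\right) - -119 = - 130 \left(7 + i \sqrt{7}\right) + 119 = \left(-910 - 130 i \sqrt{7}\right) + 119 = -791 - 130 i \sqrt{7}$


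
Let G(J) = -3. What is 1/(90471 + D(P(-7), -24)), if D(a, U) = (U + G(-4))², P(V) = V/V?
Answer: 1/91200 ≈ 1.0965e-5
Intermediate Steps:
P(V) = 1
D(a, U) = (-3 + U)² (D(a, U) = (U - 3)² = (-3 + U)²)
1/(90471 + D(P(-7), -24)) = 1/(90471 + (-3 - 24)²) = 1/(90471 + (-27)²) = 1/(90471 + 729) = 1/91200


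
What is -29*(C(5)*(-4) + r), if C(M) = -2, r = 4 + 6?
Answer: -522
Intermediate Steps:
r = 10
-29*(C(5)*(-4) + r) = -29*(-2*(-4) + 10) = -29*(8 + 10) = -29*18 = -522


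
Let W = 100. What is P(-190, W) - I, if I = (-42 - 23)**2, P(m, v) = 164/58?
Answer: -122443/29 ≈ -4222.2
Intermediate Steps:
P(m, v) = 82/29 (P(m, v) = 164*(1/58) = 82/29)
I = 4225 (I = (-65)**2 = 4225)
P(-190, W) - I = 82/29 - 1*4225 = 82/29 - 4225 = -122443/29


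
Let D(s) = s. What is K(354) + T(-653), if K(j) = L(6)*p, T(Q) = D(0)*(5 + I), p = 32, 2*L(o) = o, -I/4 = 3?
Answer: 96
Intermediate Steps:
I = -12 (I = -4*3 = -12)
L(o) = o/2
T(Q) = 0 (T(Q) = 0*(5 - 12) = 0*(-7) = 0)
K(j) = 96 (K(j) = ((½)*6)*32 = 3*32 = 96)
K(354) + T(-653) = 96 + 0 = 96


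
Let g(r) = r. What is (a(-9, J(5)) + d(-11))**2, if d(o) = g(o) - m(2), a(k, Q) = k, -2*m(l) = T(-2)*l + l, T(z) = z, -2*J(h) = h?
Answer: 441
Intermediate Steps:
J(h) = -h/2
m(l) = l/2 (m(l) = -(-2*l + l)/2 = -(-1)*l/2 = l/2)
d(o) = -1 + o (d(o) = o - 2/2 = o - 1*1 = o - 1 = -1 + o)
(a(-9, J(5)) + d(-11))**2 = (-9 + (-1 - 11))**2 = (-9 - 12)**2 = (-21)**2 = 441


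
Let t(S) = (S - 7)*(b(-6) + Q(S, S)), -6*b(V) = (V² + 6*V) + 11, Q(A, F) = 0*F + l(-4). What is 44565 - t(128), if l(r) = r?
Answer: 271625/6 ≈ 45271.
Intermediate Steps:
Q(A, F) = -4 (Q(A, F) = 0*F - 4 = 0 - 4 = -4)
b(V) = -11/6 - V - V²/6 (b(V) = -((V² + 6*V) + 11)/6 = -(11 + V² + 6*V)/6 = -11/6 - V - V²/6)
t(S) = 245/6 - 35*S/6 (t(S) = (S - 7)*((-11/6 - 1*(-6) - ⅙*(-6)²) - 4) = (-7 + S)*((-11/6 + 6 - ⅙*36) - 4) = (-7 + S)*((-11/6 + 6 - 6) - 4) = (-7 + S)*(-11/6 - 4) = (-7 + S)*(-35/6) = 245/6 - 35*S/6)
44565 - t(128) = 44565 - (245/6 - 35/6*128) = 44565 - (245/6 - 2240/3) = 44565 - 1*(-4235/6) = 44565 + 4235/6 = 271625/6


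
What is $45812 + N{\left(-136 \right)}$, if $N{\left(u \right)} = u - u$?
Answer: $45812$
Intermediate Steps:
$N{\left(u \right)} = 0$
$45812 + N{\left(-136 \right)} = 45812 + 0 = 45812$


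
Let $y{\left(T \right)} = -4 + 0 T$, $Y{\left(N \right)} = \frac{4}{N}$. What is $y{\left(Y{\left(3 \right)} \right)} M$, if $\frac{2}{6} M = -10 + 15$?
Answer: $-60$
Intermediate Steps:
$y{\left(T \right)} = -4$ ($y{\left(T \right)} = -4 + 0 = -4$)
$M = 15$ ($M = 3 \left(-10 + 15\right) = 3 \cdot 5 = 15$)
$y{\left(Y{\left(3 \right)} \right)} M = \left(-4\right) 15 = -60$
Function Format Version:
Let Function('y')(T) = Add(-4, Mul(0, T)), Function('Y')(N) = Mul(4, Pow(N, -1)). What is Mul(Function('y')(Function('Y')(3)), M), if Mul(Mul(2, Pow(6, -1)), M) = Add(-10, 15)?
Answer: -60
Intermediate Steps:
Function('y')(T) = -4 (Function('y')(T) = Add(-4, 0) = -4)
M = 15 (M = Mul(3, Add(-10, 15)) = Mul(3, 5) = 15)
Mul(Function('y')(Function('Y')(3)), M) = Mul(-4, 15) = -60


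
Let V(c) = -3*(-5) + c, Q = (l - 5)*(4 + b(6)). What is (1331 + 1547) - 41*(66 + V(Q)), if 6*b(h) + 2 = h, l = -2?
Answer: 2689/3 ≈ 896.33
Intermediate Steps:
b(h) = -⅓ + h/6
Q = -98/3 (Q = (-2 - 5)*(4 + (-⅓ + (⅙)*6)) = -7*(4 + (-⅓ + 1)) = -7*(4 + ⅔) = -7*14/3 = -98/3 ≈ -32.667)
V(c) = 15 + c
(1331 + 1547) - 41*(66 + V(Q)) = (1331 + 1547) - 41*(66 + (15 - 98/3)) = 2878 - 41*(66 - 53/3) = 2878 - 41*145/3 = 2878 - 5945/3 = 2689/3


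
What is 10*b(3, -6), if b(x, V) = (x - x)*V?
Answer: 0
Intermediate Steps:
b(x, V) = 0 (b(x, V) = 0*V = 0)
10*b(3, -6) = 10*0 = 0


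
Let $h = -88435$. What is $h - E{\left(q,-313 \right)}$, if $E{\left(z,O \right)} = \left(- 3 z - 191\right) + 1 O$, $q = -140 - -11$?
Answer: $-88318$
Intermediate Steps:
$q = -129$ ($q = -140 + 11 = -129$)
$E{\left(z,O \right)} = -191 + O - 3 z$ ($E{\left(z,O \right)} = \left(-191 - 3 z\right) + O = -191 + O - 3 z$)
$h - E{\left(q,-313 \right)} = -88435 - \left(-191 - 313 - -387\right) = -88435 - \left(-191 - 313 + 387\right) = -88435 - -117 = -88435 + 117 = -88318$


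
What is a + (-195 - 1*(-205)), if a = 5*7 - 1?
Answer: 44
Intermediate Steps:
a = 34 (a = 35 - 1 = 34)
a + (-195 - 1*(-205)) = 34 + (-195 - 1*(-205)) = 34 + (-195 + 205) = 34 + 10 = 44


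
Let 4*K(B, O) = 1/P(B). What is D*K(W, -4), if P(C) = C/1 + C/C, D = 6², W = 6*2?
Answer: 9/13 ≈ 0.69231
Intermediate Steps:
W = 12
D = 36
P(C) = 1 + C (P(C) = C*1 + 1 = C + 1 = 1 + C)
K(B, O) = 1/(4*(1 + B))
D*K(W, -4) = 36*(1/(4*(1 + 12))) = 36*((¼)/13) = 36*((¼)*(1/13)) = 36*(1/52) = 9/13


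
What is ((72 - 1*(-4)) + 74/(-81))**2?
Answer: 36990724/6561 ≈ 5638.0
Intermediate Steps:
((72 - 1*(-4)) + 74/(-81))**2 = ((72 + 4) + 74*(-1/81))**2 = (76 - 74/81)**2 = (6082/81)**2 = 36990724/6561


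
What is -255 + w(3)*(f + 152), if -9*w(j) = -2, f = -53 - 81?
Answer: -251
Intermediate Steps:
f = -134
w(j) = 2/9 (w(j) = -⅑*(-2) = 2/9)
-255 + w(3)*(f + 152) = -255 + 2*(-134 + 152)/9 = -255 + (2/9)*18 = -255 + 4 = -251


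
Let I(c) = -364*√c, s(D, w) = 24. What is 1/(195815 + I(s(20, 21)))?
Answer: 195815/38340334321 + 728*√6/38340334321 ≈ 5.1538e-6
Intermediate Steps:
1/(195815 + I(s(20, 21))) = 1/(195815 - 728*√6)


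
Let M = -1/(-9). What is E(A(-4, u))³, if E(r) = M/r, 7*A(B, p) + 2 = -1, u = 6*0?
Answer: -343/19683 ≈ -0.017426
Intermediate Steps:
u = 0
M = ⅑ (M = -1*(-⅑) = ⅑ ≈ 0.11111)
A(B, p) = -3/7 (A(B, p) = -2/7 + (⅐)*(-1) = -2/7 - ⅐ = -3/7)
E(r) = 1/(9*r)
E(A(-4, u))³ = (1/(9*(-3/7)))³ = ((⅑)*(-7/3))³ = (-7/27)³ = -343/19683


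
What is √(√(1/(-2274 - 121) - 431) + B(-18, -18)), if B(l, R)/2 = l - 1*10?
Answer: √(-321217400 + 7185*I*√274692130)/2395 ≈ 1.3646 + 7.6067*I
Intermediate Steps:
B(l, R) = -20 + 2*l (B(l, R) = 2*(l - 1*10) = 2*(l - 10) = 2*(-10 + l) = -20 + 2*l)
√(√(1/(-2274 - 121) - 431) + B(-18, -18)) = √(√(1/(-2274 - 121) - 431) + (-20 + 2*(-18))) = √(√(1/(-2395) - 431) + (-20 - 36)) = √(√(-1/2395 - 431) - 56) = √(√(-1032246/2395) - 56) = √(3*I*√274692130/2395 - 56) = √(-56 + 3*I*√274692130/2395)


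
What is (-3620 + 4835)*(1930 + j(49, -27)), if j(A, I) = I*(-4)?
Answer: 2476170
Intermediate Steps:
j(A, I) = -4*I
(-3620 + 4835)*(1930 + j(49, -27)) = (-3620 + 4835)*(1930 - 4*(-27)) = 1215*(1930 + 108) = 1215*2038 = 2476170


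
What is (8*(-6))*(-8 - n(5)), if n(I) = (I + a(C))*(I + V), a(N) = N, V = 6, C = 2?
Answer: 4080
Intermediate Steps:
n(I) = (2 + I)*(6 + I) (n(I) = (I + 2)*(I + 6) = (2 + I)*(6 + I))
(8*(-6))*(-8 - n(5)) = (8*(-6))*(-8 - (12 + 5² + 8*5)) = -48*(-8 - (12 + 25 + 40)) = -48*(-8 - 1*77) = -48*(-8 - 77) = -48*(-85) = 4080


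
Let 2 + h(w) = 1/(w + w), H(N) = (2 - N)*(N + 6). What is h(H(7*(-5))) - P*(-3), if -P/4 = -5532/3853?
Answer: 125919135/8268538 ≈ 15.229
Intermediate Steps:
P = 22128/3853 (P = -(-22128)/3853 = -4*(-5532/3853) = 22128/3853 ≈ 5.7431)
H(N) = (2 - N)*(6 + N)
h(w) = -2 + 1/(2*w) (h(w) = -2 + 1/(w + w) = -2 + 1/(2*w))
h(H(7*(-5))) - P*(-3) = (-2 + 1/(2*(12 - (7*(-5))² - 28*(-5)))) - 22128*(-3)/3853 = (-2 + 1/(2*(12 - 1*(-35)² - 4*(-35)))) - 1*(-66384/3853) = (-2 + 1/(2*(12 - 1*1225 + 140))) + 66384/3853 = (-2 + 1/(2*(12 - 1225 + 140))) + 66384/3853 = (-2 + (½)/(-1073)) + 66384/3853 = (-2 + (½)*(-1/1073)) + 66384/3853 = (-2 - 1/2146) + 66384/3853 = -4293/2146 + 66384/3853 = 125919135/8268538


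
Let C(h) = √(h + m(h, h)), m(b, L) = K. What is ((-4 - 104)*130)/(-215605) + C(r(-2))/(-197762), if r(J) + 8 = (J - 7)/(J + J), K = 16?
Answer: 216/3317 - √41/395524 ≈ 0.065103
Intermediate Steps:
m(b, L) = 16
r(J) = -8 + (-7 + J)/(2*J) (r(J) = -8 + (J - 7)/(J + J) = -8 + (-7 + J)/((2*J)) = -8 + (-7 + J)*(1/(2*J)) = -8 + (-7 + J)/(2*J))
C(h) = √(16 + h) (C(h) = √(h + 16) = √(16 + h))
((-4 - 104)*130)/(-215605) + C(r(-2))/(-197762) = ((-4 - 104)*130)/(-215605) + √(16 + (½)*(-7 - 15*(-2))/(-2))/(-197762) = -108*130*(-1/215605) + √(16 + (½)*(-½)*(-7 + 30))*(-1/197762) = -14040*(-1/215605) + √(16 + (½)*(-½)*23)*(-1/197762) = 216/3317 + √(16 - 23/4)*(-1/197762) = 216/3317 + √(41/4)*(-1/197762) = 216/3317 + (√41/2)*(-1/197762) = 216/3317 - √41/395524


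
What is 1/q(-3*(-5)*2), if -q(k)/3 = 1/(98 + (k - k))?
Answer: -98/3 ≈ -32.667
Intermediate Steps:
q(k) = -3/98 (q(k) = -3/(98 + (k - k)) = -3/(98 + 0) = -3/98)
1/q(-3*(-5)*2) = 1/(-3/98) = -98/3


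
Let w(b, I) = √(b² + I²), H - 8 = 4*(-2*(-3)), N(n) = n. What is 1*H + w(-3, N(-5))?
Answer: 32 + √34 ≈ 37.831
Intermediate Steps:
H = 32 (H = 8 + 4*(-2*(-3)) = 8 + 4*6 = 8 + 24 = 32)
w(b, I) = √(I² + b²)
1*H + w(-3, N(-5)) = 1*32 + √((-5)² + (-3)²) = 32 + √(25 + 9) = 32 + √34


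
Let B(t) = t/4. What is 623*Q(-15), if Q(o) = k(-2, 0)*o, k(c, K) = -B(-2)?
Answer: -9345/2 ≈ -4672.5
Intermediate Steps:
B(t) = t/4 (B(t) = t*(1/4) = t/4)
k(c, K) = 1/2 (k(c, K) = -(-2)/4 = -1*(-1/2) = 1/2)
Q(o) = o/2
623*Q(-15) = 623*((1/2)*(-15)) = 623*(-15/2) = -9345/2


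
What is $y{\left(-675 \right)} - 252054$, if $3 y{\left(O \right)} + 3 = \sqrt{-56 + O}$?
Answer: $-252055 + \frac{i \sqrt{731}}{3} \approx -2.5206 \cdot 10^{5} + 9.0123 i$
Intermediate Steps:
$y{\left(O \right)} = -1 + \frac{\sqrt{-56 + O}}{3}$
$y{\left(-675 \right)} - 252054 = \left(-1 + \frac{\sqrt{-56 - 675}}{3}\right) - 252054 = \left(-1 + \frac{\sqrt{-731}}{3}\right) - 252054 = \left(-1 + \frac{i \sqrt{731}}{3}\right) - 252054 = -252055 + \frac{i \sqrt{731}}{3}$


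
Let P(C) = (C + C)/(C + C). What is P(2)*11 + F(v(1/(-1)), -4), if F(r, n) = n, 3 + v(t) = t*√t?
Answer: 7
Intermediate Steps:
v(t) = -3 + t^(3/2) (v(t) = -3 + t*√t = -3 + t^(3/2))
P(C) = 1 (P(C) = (2*C)/((2*C)) = (2*C)*(1/(2*C)) = 1)
P(2)*11 + F(v(1/(-1)), -4) = 1*11 - 4 = 11 - 4 = 7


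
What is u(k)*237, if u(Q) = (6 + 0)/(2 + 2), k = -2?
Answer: 711/2 ≈ 355.50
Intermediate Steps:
u(Q) = 3/2 (u(Q) = 6/4 = 6*(1/4) = 3/2)
u(k)*237 = (3/2)*237 = 711/2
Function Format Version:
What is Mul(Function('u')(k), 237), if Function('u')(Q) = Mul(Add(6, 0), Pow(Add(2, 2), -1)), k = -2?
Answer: Rational(711, 2) ≈ 355.50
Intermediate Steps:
Function('u')(Q) = Rational(3, 2) (Function('u')(Q) = Mul(6, Pow(4, -1)) = Mul(6, Rational(1, 4)) = Rational(3, 2))
Mul(Function('u')(k), 237) = Mul(Rational(3, 2), 237) = Rational(711, 2)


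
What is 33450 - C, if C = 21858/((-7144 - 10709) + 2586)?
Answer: 170234336/5089 ≈ 33451.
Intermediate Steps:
C = -7286/5089 (C = 21858/(-17853 + 2586) = 21858/(-15267) = 21858*(-1/15267) = -7286/5089 ≈ -1.4317)
33450 - C = 33450 - 1*(-7286/5089) = 33450 + 7286/5089 = 170234336/5089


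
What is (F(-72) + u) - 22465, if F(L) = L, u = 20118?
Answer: -2419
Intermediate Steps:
(F(-72) + u) - 22465 = (-72 + 20118) - 22465 = 20046 - 22465 = -2419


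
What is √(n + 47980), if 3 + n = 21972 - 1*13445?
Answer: 2*√14126 ≈ 237.71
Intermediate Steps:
n = 8524 (n = -3 + (21972 - 1*13445) = -3 + (21972 - 13445) = -3 + 8527 = 8524)
√(n + 47980) = √(8524 + 47980) = √56504 = 2*√14126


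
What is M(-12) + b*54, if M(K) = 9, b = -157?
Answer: -8469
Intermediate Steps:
M(-12) + b*54 = 9 - 157*54 = 9 - 8478 = -8469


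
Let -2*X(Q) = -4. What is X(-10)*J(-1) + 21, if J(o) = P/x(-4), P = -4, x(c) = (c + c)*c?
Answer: 83/4 ≈ 20.750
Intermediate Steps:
X(Q) = 2 (X(Q) = -½*(-4) = 2)
x(c) = 2*c² (x(c) = (2*c)*c = 2*c²)
J(o) = -⅛ (J(o) = -4/(2*(-4)²) = -4/(2*16) = -4/32 = -4*1/32 = -⅛)
X(-10)*J(-1) + 21 = 2*(-⅛) + 21 = -¼ + 21 = 83/4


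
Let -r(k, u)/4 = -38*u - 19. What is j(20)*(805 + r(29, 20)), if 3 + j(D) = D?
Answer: 66657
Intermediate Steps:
j(D) = -3 + D
r(k, u) = 76 + 152*u (r(k, u) = -4*(-38*u - 19) = -4*(-19 - 38*u) = 76 + 152*u)
j(20)*(805 + r(29, 20)) = (-3 + 20)*(805 + (76 + 152*20)) = 17*(805 + (76 + 3040)) = 17*(805 + 3116) = 17*3921 = 66657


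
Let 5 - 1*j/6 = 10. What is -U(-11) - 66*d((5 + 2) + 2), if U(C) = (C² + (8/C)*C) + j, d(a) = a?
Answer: -693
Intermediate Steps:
j = -30 (j = 30 - 6*10 = 30 - 60 = -30)
U(C) = -22 + C² (U(C) = (C² + (8/C)*C) - 30 = (C² + 8) - 30 = (8 + C²) - 30 = -22 + C²)
-U(-11) - 66*d((5 + 2) + 2) = -(-22 + (-11)²) - 66*((5 + 2) + 2) = -(-22 + 121) - 66*(7 + 2) = -1*99 - 66*9 = -99 - 594 = -693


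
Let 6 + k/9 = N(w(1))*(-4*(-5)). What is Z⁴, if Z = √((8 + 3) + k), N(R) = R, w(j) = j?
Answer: 18769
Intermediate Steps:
k = 126 (k = -54 + 9*(1*(-4*(-5))) = -54 + 9*(1*20) = -54 + 9*20 = -54 + 180 = 126)
Z = √137 (Z = √((8 + 3) + 126) = √(11 + 126) = √137 ≈ 11.705)
Z⁴ = (√137)⁴ = 18769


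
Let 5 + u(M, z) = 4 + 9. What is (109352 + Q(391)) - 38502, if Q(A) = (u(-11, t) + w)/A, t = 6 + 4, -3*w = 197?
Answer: 83106877/1173 ≈ 70850.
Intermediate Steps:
w = -197/3 (w = -⅓*197 = -197/3 ≈ -65.667)
t = 10
u(M, z) = 8 (u(M, z) = -5 + (4 + 9) = -5 + 13 = 8)
Q(A) = -173/(3*A) (Q(A) = (8 - 197/3)/A = -173/(3*A))
(109352 + Q(391)) - 38502 = (109352 - 173/3/391) - 38502 = (109352 - 173/3*1/391) - 38502 = (109352 - 173/1173) - 38502 = 128269723/1173 - 38502 = 83106877/1173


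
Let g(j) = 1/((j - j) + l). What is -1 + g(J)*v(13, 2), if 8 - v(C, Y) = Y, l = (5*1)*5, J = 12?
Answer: -19/25 ≈ -0.76000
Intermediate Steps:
l = 25 (l = 5*5 = 25)
v(C, Y) = 8 - Y
g(j) = 1/25 (g(j) = 1/((j - j) + 25) = 1/(0 + 25) = 1/25)
-1 + g(J)*v(13, 2) = -1 + (8 - 1*2)/25 = -1 + (8 - 2)/25 = -1 + (1/25)*6 = -1 + 6/25 = -19/25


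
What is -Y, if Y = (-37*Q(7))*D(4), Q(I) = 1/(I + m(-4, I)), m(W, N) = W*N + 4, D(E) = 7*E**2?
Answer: -4144/17 ≈ -243.76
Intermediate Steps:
m(W, N) = 4 + N*W (m(W, N) = N*W + 4 = 4 + N*W)
Q(I) = 1/(4 - 3*I) (Q(I) = 1/(I + (4 + I*(-4))) = 1/(I + (4 - 4*I)) = 1/(4 - 3*I))
Y = 4144/17 (Y = (-37/(4 - 3*7))*(7*4**2) = (-37/(4 - 21))*(7*16) = -37/(-17)*112 = -37*(-1/17)*112 = (37/17)*112 = 4144/17 ≈ 243.76)
-Y = -1*4144/17 = -4144/17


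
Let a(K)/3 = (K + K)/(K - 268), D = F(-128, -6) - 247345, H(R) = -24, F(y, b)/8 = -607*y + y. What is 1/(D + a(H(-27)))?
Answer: 73/27243563 ≈ 2.6795e-6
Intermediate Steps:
F(y, b) = -4848*y (F(y, b) = 8*(-607*y + y) = 8*(-606*y) = -4848*y)
D = 373199 (D = -4848*(-128) - 247345 = 620544 - 247345 = 373199)
a(K) = 6*K/(-268 + K) (a(K) = 3*((K + K)/(K - 268)) = 3*((2*K)/(-268 + K)) = 3*(2*K/(-268 + K)) = 6*K/(-268 + K))
1/(D + a(H(-27))) = 1/(373199 + 6*(-24)/(-268 - 24)) = 1/(373199 + 6*(-24)/(-292)) = 1/(373199 + 6*(-24)*(-1/292)) = 1/(373199 + 36/73) = 1/(27243563/73) = 73/27243563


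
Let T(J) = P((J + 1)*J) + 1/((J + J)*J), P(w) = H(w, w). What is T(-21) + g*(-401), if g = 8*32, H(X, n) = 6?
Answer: -90537299/882 ≈ -1.0265e+5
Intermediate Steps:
g = 256
P(w) = 6
T(J) = 6 + 1/(2*J²) (T(J) = 6 + 1/((J + J)*J) = 6 + 1/(((2*J))*J) = 6 + (1/(2*J))/J = 6 + 1/(2*J²))
T(-21) + g*(-401) = (6 + (½)/(-21)²) + 256*(-401) = (6 + (½)*(1/441)) - 102656 = (6 + 1/882) - 102656 = 5293/882 - 102656 = -90537299/882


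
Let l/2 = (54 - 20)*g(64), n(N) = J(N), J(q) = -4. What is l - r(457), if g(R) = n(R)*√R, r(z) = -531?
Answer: -1645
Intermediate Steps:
n(N) = -4
g(R) = -4*√R
l = -2176 (l = 2*((54 - 20)*(-4*√64)) = 2*(34*(-4*8)) = 2*(34*(-32)) = 2*(-1088) = -2176)
l - r(457) = -2176 - 1*(-531) = -2176 + 531 = -1645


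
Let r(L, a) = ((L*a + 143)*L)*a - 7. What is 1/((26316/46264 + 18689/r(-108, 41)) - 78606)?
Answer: -219452971718/17250195248939767 ≈ -1.2722e-5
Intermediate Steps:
r(L, a) = -7 + L*a*(143 + L*a) (r(L, a) = ((143 + L*a)*L)*a - 7 = (L*(143 + L*a))*a - 7 = L*a*(143 + L*a) - 7 = -7 + L*a*(143 + L*a))
1/((26316/46264 + 18689/r(-108, 41)) - 78606) = 1/((26316/46264 + 18689/(-7 + (-108)²*41² + 143*(-108)*41)) - 78606) = 1/((26316*(1/46264) + 18689/(-7 + 11664*1681 - 633204)) - 78606) = 1/((6579/11566 + 18689/(-7 + 19607184 - 633204)) - 78606) = 1/((6579/11566 + 18689/18973973) - 78606) = 1/(125045925341/219452971718 - 78606) = 1/(-17250195248939767/219452971718) = -219452971718/17250195248939767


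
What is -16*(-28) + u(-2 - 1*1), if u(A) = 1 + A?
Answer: 446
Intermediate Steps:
-16*(-28) + u(-2 - 1*1) = -16*(-28) + (1 + (-2 - 1*1)) = 448 + (1 + (-2 - 1)) = 448 + (1 - 3) = 448 - 2 = 446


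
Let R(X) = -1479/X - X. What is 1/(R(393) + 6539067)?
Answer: 131/856565801 ≈ 1.5294e-7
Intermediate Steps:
R(X) = -X - 1479/X
1/(R(393) + 6539067) = 1/((-1*393 - 1479/393) + 6539067) = 1/((-393 - 1479*1/393) + 6539067) = 1/((-393 - 493/131) + 6539067) = 1/(-51976/131 + 6539067) = 1/(856565801/131) = 131/856565801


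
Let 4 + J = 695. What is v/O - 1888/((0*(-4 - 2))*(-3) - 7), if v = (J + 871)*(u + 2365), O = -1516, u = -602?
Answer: -8207217/5306 ≈ -1546.8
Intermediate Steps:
J = 691 (J = -4 + 695 = 691)
v = 2753806 (v = (691 + 871)*(-602 + 2365) = 1562*1763 = 2753806)
v/O - 1888/((0*(-4 - 2))*(-3) - 7) = 2753806/(-1516) - 1888/((0*(-4 - 2))*(-3) - 7) = 2753806*(-1/1516) - 1888/((0*(-6))*(-3) - 7) = -1376903/758 - 1888/(0*(-3) - 7) = -1376903/758 - 1888/(0 - 7) = -1376903/758 - 1888/(-7) = -1376903/758 - 1888*(-⅐) = -1376903/758 + 1888/7 = -8207217/5306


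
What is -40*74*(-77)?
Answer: 227920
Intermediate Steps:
-40*74*(-77) = -2960*(-77) = 227920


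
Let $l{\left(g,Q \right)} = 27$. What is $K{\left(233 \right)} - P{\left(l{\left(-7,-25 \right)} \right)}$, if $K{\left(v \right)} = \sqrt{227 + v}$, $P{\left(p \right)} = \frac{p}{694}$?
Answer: $- \frac{27}{694} + 2 \sqrt{115} \approx 21.409$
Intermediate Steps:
$P{\left(p \right)} = \frac{p}{694}$ ($P{\left(p \right)} = p \frac{1}{694} = \frac{p}{694}$)
$K{\left(233 \right)} - P{\left(l{\left(-7,-25 \right)} \right)} = \sqrt{227 + 233} - \frac{1}{694} \cdot 27 = \sqrt{460} - \frac{27}{694} = 2 \sqrt{115} - \frac{27}{694} = - \frac{27}{694} + 2 \sqrt{115}$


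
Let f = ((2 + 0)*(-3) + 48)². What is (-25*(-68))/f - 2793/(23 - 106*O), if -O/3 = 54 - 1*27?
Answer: 2427112/3796569 ≈ 0.63929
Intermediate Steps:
f = 1764 (f = (2*(-3) + 48)² = (-6 + 48)² = 42² = 1764)
O = -81 (O = -3*(54 - 1*27) = -3*(54 - 27) = -3*27 = -81)
(-25*(-68))/f - 2793/(23 - 106*O) = -25*(-68)/1764 - 2793/(23 - 106*(-81)) = 1700*(1/1764) - 2793/(23 + 8586) = 425/441 - 2793/8609 = 2427112/3796569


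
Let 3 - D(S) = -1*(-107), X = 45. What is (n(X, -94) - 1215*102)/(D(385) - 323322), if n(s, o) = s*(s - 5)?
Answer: 2655/7031 ≈ 0.37761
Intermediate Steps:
D(S) = -104 (D(S) = 3 - (-1)*(-107) = 3 - 1*107 = 3 - 107 = -104)
n(s, o) = s*(-5 + s)
(n(X, -94) - 1215*102)/(D(385) - 323322) = (45*(-5 + 45) - 1215*102)/(-104 - 323322) = (45*40 - 123930)/(-323426) = (1800 - 123930)*(-1/323426) = -122130*(-1/323426) = 2655/7031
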